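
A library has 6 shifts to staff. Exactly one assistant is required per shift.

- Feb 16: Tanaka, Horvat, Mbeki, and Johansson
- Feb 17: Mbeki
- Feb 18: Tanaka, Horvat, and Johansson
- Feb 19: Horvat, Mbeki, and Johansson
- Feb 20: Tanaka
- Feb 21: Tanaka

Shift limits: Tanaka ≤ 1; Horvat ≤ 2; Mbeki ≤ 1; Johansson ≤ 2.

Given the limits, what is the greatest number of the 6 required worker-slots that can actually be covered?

Total capacity across all assistants is 1+2+1+2 = 6, and 6 slots are needed, so at most 6 can be filled.
Shifts {Feb 20, Feb 21} need 2 slots but only Tanaka are available for them, supplying at most 1 — so at least 1 slot must go unfilled.
An assignment achieving 5: Feb 16→Johansson, Feb 17→Mbeki, Feb 18→Horvat, Feb 19→Horvat, Feb 20→Tanaka.
Loads: Tanaka 1/1, Horvat 2/2, Mbeki 1/1, Johansson 1/2.

5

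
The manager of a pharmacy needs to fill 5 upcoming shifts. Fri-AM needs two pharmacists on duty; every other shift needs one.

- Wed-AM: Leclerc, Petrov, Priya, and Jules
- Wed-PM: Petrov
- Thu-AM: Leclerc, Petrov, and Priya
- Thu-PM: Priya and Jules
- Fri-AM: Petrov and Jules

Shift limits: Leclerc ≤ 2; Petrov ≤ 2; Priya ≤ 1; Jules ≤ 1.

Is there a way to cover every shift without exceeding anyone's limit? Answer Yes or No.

Wed-PM can only be covered by Petrov, so that assignment is forced.
Fri-AM can only be covered by Petrov and Jules, so that assignment is forced.
One valid schedule: Wed-AM→Leclerc, Wed-PM→Petrov, Thu-AM→Leclerc, Thu-PM→Priya, Fri-AM→Petrov+Jules.
Loads: Leclerc 2/2, Petrov 2/2, Priya 1/1, Jules 1/1 — all within limits.

Yes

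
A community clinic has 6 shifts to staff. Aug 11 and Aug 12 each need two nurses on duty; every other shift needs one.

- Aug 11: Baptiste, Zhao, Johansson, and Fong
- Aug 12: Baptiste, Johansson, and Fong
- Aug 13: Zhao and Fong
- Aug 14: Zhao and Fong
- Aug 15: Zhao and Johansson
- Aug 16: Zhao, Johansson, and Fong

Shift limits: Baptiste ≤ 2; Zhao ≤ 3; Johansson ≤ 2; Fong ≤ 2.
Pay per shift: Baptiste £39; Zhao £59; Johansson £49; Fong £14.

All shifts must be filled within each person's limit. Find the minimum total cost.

£322

Picking the cheapest available nurse for each shift independently would cost £197, but that ignores the shift limits.
An optimal schedule: Aug 11→Baptiste+Zhao, Aug 12→Baptiste+Johansson, Aug 13→Fong, Aug 14→Fong, Aug 15→Johansson, Aug 16→Zhao.
Total: 39 + 59 + 39 + 49 + 14 + 14 + 49 + 59 = £322.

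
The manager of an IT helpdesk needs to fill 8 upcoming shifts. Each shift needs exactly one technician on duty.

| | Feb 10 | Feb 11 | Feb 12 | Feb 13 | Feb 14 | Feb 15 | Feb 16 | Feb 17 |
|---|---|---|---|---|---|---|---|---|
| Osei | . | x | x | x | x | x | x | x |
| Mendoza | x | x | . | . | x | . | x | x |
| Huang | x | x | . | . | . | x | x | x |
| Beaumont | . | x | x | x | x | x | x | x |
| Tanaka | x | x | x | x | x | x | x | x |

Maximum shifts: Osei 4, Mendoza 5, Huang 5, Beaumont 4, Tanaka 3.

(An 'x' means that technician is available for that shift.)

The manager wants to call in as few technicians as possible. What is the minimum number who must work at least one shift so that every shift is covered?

2

8 slots to fill and no one can take more than 5, so at least ⌈8/5⌉ = 2 technicians are needed.
Osei and Mendoza alone can cover everything: Feb 10→Mendoza, Feb 11→Osei, Feb 12→Osei, Feb 13→Osei, Feb 14→Mendoza, Feb 15→Osei, Feb 16→Mendoza, Feb 17→Mendoza.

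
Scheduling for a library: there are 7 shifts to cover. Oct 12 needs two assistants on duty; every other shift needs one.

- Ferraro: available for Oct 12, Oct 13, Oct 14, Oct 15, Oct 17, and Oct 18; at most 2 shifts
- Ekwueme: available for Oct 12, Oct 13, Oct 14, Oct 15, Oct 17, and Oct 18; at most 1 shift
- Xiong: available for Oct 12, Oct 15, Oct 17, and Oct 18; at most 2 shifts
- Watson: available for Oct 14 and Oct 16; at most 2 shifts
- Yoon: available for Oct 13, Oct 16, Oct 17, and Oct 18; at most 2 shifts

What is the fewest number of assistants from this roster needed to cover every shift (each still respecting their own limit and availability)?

8 slots to fill and no one can take more than 2, so at least ⌈8/2⌉ = 4 assistants are needed.
Ferraro, Xiong, Watson, and Yoon alone can cover everything: Oct 12→Ferraro+Xiong, Oct 13→Ferraro, Oct 14→Watson, Oct 15→Xiong, Oct 16→Watson, Oct 17→Yoon, Oct 18→Yoon.

4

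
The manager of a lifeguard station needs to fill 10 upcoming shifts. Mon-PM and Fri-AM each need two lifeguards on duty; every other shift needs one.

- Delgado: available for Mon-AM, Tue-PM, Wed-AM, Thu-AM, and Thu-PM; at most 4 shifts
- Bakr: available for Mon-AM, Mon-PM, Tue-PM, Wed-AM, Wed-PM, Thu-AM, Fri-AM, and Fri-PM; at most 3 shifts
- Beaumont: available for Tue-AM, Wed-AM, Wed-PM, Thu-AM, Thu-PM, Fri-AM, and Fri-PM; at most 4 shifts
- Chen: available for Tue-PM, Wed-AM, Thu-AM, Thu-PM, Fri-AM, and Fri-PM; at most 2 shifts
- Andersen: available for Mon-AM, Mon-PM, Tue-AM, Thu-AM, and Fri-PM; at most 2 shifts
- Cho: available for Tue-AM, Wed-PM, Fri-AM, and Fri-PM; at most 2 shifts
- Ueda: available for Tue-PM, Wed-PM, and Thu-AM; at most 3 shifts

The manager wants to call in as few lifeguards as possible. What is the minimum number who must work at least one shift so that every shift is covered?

4

12 slots to fill and no one can take more than 4, so at least ⌈12/4⌉ = 3 lifeguards are needed.
Any 3 lifeguards together have capacity at most 4+4+3 = 11 < 12 slots, so 3 can never suffice.
Delgado, Bakr, Beaumont, and Andersen alone can cover everything: Mon-AM→Delgado, Mon-PM→Bakr+Andersen, Tue-AM→Beaumont, Tue-PM→Delgado, Wed-AM→Delgado, Wed-PM→Bakr, Thu-AM→Beaumont, Thu-PM→Delgado, Fri-AM→Bakr+Beaumont, Fri-PM→Beaumont.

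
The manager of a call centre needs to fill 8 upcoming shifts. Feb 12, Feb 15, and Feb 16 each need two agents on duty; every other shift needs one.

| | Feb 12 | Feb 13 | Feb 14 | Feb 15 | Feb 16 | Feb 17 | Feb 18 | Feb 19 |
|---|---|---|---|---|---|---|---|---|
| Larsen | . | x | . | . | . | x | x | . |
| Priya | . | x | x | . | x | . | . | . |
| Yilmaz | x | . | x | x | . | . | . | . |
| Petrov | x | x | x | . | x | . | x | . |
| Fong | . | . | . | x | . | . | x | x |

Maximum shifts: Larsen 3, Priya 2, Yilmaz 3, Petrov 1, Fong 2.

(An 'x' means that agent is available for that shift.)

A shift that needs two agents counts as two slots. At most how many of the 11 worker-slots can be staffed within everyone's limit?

10

Total capacity across all agents is 3+2+3+1+2 = 11, and 11 slots are needed, so at most 11 can be filled.
Shifts {Feb 12, Feb 16} need 4 slots but only Priya, Yilmaz, and Petrov are available for them, supplying at most 3 — so at least 1 slot must go unfilled.
An assignment achieving 10: Feb 12→Yilmaz+Petrov, Feb 13→Larsen, Feb 14→Priya, Feb 15→Yilmaz+Fong, Feb 16→Priya, Feb 17→Larsen, Feb 18→Larsen, Feb 19→Fong.
Loads: Larsen 3/3, Priya 2/2, Yilmaz 2/3, Petrov 1/1, Fong 2/2.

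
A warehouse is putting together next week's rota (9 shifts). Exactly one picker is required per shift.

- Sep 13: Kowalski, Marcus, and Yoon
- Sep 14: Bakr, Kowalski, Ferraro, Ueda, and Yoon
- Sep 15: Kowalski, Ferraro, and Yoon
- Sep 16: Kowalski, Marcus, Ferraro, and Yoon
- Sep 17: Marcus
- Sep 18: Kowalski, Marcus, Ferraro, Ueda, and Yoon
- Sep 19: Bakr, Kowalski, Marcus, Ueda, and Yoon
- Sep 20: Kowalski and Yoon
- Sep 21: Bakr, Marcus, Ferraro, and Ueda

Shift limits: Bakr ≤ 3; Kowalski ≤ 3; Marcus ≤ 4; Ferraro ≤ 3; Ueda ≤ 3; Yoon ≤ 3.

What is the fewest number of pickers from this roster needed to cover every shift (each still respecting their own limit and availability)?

3

9 slots to fill and no one can take more than 4, so at least ⌈9/4⌉ = 3 pickers are needed.
Bakr, Kowalski, and Marcus alone can cover everything: Sep 13→Kowalski, Sep 14→Bakr, Sep 15→Kowalski, Sep 16→Marcus, Sep 17→Marcus, Sep 18→Marcus, Sep 19→Bakr, Sep 20→Kowalski, Sep 21→Bakr.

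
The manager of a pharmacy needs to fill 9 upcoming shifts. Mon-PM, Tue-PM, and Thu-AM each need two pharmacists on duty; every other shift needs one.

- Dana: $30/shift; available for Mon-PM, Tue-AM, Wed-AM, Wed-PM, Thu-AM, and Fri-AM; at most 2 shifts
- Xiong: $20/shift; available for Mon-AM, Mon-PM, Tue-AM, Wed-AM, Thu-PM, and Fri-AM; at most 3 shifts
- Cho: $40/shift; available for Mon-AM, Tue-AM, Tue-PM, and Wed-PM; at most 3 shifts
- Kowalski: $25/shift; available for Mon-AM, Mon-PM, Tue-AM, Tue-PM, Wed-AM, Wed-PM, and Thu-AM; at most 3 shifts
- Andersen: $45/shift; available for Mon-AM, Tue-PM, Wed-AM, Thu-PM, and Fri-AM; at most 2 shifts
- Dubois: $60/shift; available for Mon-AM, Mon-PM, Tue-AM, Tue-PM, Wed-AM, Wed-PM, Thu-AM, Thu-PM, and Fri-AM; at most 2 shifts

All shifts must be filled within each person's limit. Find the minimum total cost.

$360

Picking the cheapest available pharmacist for each shift independently would cost $290, but that ignores the shift limits.
An optimal schedule: Mon-AM→Cho, Mon-PM→Kowalski+Dana, Tue-AM→Cho, Tue-PM→Cho+Andersen, Wed-AM→Xiong, Wed-PM→Kowalski, Thu-AM→Kowalski+Dana, Thu-PM→Xiong, Fri-AM→Xiong.
Total: 40 + 25 + 30 + 40 + 40 + 45 + 20 + 25 + 25 + 30 + 20 + 20 = $360.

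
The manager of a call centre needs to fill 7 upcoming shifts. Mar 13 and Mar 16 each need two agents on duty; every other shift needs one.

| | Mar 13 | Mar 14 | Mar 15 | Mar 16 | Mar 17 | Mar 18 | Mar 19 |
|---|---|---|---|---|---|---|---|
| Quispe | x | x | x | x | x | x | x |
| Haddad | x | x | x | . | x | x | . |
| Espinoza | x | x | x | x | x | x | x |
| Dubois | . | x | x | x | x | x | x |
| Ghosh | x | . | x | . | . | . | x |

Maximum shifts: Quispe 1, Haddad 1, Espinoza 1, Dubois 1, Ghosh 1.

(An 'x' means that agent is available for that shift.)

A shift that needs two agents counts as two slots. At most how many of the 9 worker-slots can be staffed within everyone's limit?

5

Total capacity across all agents is 1+1+1+1+1 = 5, and 9 slots are needed, so at most 5 can be filled.
An assignment achieving 5: Mar 13→Haddad+Ghosh, Mar 14→Dubois, Mar 16→Quispe+Espinoza.
Loads: Quispe 1/1, Haddad 1/1, Espinoza 1/1, Dubois 1/1, Ghosh 1/1.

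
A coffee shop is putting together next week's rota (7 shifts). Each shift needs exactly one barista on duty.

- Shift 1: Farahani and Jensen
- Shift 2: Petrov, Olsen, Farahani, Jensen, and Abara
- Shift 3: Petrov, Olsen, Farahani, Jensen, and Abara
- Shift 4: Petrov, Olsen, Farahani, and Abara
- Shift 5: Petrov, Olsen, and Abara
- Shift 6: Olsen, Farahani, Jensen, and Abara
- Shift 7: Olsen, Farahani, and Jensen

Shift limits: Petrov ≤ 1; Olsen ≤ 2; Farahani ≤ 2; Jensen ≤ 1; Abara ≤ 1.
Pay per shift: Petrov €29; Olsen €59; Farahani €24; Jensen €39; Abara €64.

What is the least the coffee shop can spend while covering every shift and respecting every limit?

€298

Picking the cheapest available barista for each shift independently would cost €173, but that ignores the shift limits.
An optimal schedule: Shift 1→Farahani, Shift 2→Jensen, Shift 3→Abara, Shift 4→Olsen, Shift 5→Petrov, Shift 6→Farahani, Shift 7→Olsen.
Total: 24 + 39 + 64 + 59 + 29 + 24 + 59 = €298.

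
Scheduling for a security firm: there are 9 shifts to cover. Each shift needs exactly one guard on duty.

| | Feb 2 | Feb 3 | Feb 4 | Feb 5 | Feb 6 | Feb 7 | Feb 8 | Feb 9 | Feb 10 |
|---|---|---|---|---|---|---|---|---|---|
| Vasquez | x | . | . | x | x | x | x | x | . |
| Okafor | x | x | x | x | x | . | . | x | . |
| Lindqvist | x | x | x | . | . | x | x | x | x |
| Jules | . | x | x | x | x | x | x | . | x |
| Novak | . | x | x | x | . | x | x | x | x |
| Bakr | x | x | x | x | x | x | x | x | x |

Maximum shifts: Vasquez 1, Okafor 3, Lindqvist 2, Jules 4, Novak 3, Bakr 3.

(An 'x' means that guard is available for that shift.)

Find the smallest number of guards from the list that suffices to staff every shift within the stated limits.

3

9 slots to fill and no one can take more than 4, so at least ⌈9/4⌉ = 3 guards are needed.
Okafor, Lindqvist, and Jules alone can cover everything: Feb 2→Okafor, Feb 3→Jules, Feb 4→Jules, Feb 5→Okafor, Feb 6→Okafor, Feb 7→Lindqvist, Feb 8→Jules, Feb 9→Lindqvist, Feb 10→Jules.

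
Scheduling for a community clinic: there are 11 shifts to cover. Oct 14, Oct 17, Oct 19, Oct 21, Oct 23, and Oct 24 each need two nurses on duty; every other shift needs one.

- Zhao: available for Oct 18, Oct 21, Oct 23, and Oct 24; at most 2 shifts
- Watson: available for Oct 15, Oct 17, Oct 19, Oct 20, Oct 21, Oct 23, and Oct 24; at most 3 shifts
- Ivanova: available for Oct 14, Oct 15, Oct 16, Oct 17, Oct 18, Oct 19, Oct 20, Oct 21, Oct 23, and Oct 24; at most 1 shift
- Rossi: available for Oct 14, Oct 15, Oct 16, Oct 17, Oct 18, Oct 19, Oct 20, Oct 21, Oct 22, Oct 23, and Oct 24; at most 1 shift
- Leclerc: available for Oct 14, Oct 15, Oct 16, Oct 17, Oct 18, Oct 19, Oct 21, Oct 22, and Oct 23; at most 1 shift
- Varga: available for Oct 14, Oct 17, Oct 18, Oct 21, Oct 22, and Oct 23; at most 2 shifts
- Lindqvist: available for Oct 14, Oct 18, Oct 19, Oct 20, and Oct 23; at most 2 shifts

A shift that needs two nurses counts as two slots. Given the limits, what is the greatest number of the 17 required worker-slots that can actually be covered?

12

Total capacity across all nurses is 2+3+1+1+1+2+2 = 12, and 17 slots are needed, so at most 12 can be filled.
An assignment achieving 12: Oct 14→Leclerc+Varga, Oct 15→Watson, Oct 16→Ivanova, Oct 17→Varga, Oct 18→Zhao, Oct 19→Lindqvist, Oct 20→Watson, Oct 22→Rossi, Oct 23→Lindqvist, Oct 24→Zhao+Watson.
Loads: Zhao 2/2, Watson 3/3, Ivanova 1/1, Rossi 1/1, Leclerc 1/1, Varga 2/2, Lindqvist 2/2.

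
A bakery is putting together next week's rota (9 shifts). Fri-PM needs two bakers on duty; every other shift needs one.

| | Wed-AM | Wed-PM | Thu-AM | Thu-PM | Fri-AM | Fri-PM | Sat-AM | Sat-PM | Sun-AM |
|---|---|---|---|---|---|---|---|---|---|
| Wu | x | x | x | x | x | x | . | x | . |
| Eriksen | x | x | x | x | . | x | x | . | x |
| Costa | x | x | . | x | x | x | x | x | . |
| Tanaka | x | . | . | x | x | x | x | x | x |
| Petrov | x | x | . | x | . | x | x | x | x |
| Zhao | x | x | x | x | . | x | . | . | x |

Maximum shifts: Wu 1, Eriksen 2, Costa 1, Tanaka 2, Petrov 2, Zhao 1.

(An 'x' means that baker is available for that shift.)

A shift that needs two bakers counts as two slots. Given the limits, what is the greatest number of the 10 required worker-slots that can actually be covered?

Total capacity across all bakers is 1+2+1+2+2+1 = 9, and 10 slots are needed, so at most 9 can be filled.
An assignment achieving 9: Wed-AM→Tanaka, Wed-PM→Petrov, Thu-AM→Wu, Thu-PM→Petrov, Fri-AM→Costa, Fri-PM→Zhao, Sat-AM→Eriksen, Sat-PM→Tanaka, Sun-AM→Eriksen.
Loads: Wu 1/1, Eriksen 2/2, Costa 1/1, Tanaka 2/2, Petrov 2/2, Zhao 1/1.

9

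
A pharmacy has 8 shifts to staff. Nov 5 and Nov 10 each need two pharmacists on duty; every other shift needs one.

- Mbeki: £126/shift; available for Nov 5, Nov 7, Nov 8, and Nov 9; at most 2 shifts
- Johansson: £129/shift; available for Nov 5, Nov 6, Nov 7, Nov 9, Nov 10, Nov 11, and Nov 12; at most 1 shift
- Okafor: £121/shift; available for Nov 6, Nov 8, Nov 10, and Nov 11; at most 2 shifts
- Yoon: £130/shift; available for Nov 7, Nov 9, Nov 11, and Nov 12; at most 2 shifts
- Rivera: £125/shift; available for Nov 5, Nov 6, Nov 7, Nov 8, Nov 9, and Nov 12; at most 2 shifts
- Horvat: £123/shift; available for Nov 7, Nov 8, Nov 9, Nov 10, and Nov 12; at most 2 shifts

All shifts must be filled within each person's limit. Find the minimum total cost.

£1249

Picking the cheapest available pharmacist for each shift independently would cost £1227, but that ignores the shift limits.
An optimal schedule: Nov 5→Rivera+Mbeki, Nov 6→Okafor, Nov 7→Mbeki, Nov 8→Horvat, Nov 9→Yoon, Nov 10→Okafor+Horvat, Nov 11→Johansson, Nov 12→Rivera.
Total: 125 + 126 + 121 + 126 + 123 + 130 + 121 + 123 + 129 + 125 = £1249.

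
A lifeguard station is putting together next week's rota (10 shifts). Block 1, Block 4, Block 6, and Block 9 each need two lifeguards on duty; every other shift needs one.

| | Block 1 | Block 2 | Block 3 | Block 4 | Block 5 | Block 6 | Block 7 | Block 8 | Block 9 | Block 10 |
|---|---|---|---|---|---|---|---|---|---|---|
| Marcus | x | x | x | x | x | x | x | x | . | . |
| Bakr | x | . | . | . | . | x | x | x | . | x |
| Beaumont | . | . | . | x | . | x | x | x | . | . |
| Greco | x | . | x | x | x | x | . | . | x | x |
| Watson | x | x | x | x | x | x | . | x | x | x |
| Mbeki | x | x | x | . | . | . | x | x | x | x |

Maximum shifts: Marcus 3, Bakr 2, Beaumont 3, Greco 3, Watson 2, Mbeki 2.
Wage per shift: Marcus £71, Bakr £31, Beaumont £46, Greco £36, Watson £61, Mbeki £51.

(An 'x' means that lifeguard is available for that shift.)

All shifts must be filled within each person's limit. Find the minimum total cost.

£674

Picking the cheapest available lifeguard for each shift independently would cost £519, but that ignores the shift limits.
An optimal schedule: Block 1→Watson+Marcus, Block 2→Mbeki, Block 3→Greco, Block 4→Beaumont+Watson, Block 5→Greco, Block 6→Beaumont+Marcus, Block 7→Bakr, Block 8→Beaumont, Block 9→Greco+Mbeki, Block 10→Bakr.
Total: 61 + 71 + 51 + 36 + 46 + 61 + 36 + 46 + 71 + 31 + 46 + 36 + 51 + 31 = £674.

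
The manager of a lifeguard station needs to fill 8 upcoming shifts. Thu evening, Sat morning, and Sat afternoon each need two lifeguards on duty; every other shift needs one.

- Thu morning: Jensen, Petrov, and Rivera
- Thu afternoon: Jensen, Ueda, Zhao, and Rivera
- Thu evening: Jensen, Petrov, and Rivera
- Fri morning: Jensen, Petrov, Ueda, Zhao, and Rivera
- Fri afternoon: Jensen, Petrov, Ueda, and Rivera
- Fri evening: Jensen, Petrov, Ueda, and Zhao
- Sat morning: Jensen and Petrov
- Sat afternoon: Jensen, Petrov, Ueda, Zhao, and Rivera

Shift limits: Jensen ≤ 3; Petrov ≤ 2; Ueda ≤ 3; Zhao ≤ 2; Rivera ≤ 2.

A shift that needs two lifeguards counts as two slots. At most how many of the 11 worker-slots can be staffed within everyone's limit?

11

Total capacity across all lifeguards is 3+2+3+2+2 = 12, and 11 slots are needed, so at most 11 can be filled.
An assignment achieving 11: Thu morning→Jensen, Thu afternoon→Ueda, Thu evening→Jensen+Petrov, Fri morning→Zhao, Fri afternoon→Ueda, Fri evening→Ueda, Sat morning→Jensen+Petrov, Sat afternoon→Zhao+Rivera.
Loads: Jensen 3/3, Petrov 2/2, Ueda 3/3, Zhao 2/2, Rivera 1/2.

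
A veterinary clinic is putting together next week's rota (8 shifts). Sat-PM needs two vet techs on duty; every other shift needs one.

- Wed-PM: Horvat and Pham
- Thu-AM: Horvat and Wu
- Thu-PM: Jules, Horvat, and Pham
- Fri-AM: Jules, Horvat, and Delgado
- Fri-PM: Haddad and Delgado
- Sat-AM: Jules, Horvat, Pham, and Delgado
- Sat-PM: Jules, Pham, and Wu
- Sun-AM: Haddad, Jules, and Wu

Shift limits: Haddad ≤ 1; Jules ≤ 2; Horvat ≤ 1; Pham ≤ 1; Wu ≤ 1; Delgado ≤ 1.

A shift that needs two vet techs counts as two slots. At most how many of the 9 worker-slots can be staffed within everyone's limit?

Total capacity across all vet techs is 1+2+1+1+1+1 = 7, and 9 slots are needed, so at most 7 can be filled.
An assignment achieving 7: Wed-PM→Horvat, Thu-AM→Wu, Thu-PM→Jules, Fri-AM→Jules, Fri-PM→Haddad, Sat-AM→Delgado, Sat-PM→Pham.
Loads: Haddad 1/1, Jules 2/2, Horvat 1/1, Pham 1/1, Wu 1/1, Delgado 1/1.

7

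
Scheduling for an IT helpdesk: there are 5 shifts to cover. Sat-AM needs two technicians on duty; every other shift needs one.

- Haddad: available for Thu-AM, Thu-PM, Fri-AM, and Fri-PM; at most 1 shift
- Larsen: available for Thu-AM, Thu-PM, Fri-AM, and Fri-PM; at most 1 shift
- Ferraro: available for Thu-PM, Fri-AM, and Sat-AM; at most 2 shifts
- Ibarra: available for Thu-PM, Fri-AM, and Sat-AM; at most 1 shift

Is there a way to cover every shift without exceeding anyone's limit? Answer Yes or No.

Shifts {Thu-AM, Thu-PM, Fri-AM, Fri-PM, Sat-AM} need 6 worker-slots in total, but the technicians available for any of those shifts (Haddad, Larsen, Ferraro, and Ibarra) can supply at most 5 among them. So no valid schedule exists.

No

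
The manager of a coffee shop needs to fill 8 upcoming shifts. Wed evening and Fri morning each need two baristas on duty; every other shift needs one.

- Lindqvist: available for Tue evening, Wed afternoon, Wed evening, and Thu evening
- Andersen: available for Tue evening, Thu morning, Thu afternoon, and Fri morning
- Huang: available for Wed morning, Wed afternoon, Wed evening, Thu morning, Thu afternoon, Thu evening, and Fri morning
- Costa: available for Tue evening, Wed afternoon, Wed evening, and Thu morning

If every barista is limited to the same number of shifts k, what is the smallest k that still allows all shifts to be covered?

With 4 baristas and 10 worker-slots to fill, someone must work at least ⌈10/4⌉ = 3 shifts, so k ≥ 3.
k = 3 works: Tue evening→Lindqvist, Wed morning→Huang, Wed afternoon→Lindqvist, Wed evening→Huang+Costa, Thu morning→Andersen, Thu afternoon→Andersen, Thu evening→Lindqvist, Fri morning→Andersen+Huang.
Loads: Lindqvist 3, Andersen 3, Huang 3, Costa 1 — all ≤ 3.

3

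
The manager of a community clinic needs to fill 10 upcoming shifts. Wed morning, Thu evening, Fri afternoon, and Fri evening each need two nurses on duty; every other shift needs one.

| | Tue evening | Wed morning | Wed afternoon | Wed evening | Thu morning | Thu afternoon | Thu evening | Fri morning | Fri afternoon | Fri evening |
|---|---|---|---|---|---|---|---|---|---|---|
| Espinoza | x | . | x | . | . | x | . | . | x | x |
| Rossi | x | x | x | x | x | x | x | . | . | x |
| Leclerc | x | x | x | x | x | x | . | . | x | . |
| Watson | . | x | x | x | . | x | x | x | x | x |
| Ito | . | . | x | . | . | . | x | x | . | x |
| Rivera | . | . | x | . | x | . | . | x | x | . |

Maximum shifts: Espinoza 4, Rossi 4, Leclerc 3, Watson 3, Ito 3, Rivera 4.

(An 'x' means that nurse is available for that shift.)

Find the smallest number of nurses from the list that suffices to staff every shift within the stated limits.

4

14 slots to fill and no one can take more than 4, so at least ⌈14/4⌉ = 4 nurses are needed.
Espinoza, Rossi, Leclerc, and Watson alone can cover everything: Tue evening→Espinoza, Wed morning→Rossi+Leclerc, Wed afternoon→Espinoza, Wed evening→Rossi, Thu morning→Rossi, Thu afternoon→Leclerc, Thu evening→Rossi+Watson, Fri morning→Watson, Fri afternoon→Espinoza+Leclerc, Fri evening→Espinoza+Watson.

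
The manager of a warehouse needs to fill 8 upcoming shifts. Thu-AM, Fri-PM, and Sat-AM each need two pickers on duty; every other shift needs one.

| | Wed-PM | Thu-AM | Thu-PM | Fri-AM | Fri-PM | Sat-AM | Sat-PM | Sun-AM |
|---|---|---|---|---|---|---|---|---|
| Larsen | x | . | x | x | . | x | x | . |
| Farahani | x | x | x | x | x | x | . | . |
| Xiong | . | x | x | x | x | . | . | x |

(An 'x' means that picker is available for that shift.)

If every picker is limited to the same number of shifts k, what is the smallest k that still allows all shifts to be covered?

With 3 pickers and 11 worker-slots to fill, someone must work at least ⌈11/3⌉ = 4 shifts, so k ≥ 4.
k = 4 works: Wed-PM→Larsen, Thu-AM→Farahani+Xiong, Thu-PM→Larsen, Fri-AM→Farahani, Fri-PM→Farahani+Xiong, Sat-AM→Larsen+Farahani, Sat-PM→Larsen, Sun-AM→Xiong.
Loads: Larsen 4, Farahani 4, Xiong 3 — all ≤ 4.

4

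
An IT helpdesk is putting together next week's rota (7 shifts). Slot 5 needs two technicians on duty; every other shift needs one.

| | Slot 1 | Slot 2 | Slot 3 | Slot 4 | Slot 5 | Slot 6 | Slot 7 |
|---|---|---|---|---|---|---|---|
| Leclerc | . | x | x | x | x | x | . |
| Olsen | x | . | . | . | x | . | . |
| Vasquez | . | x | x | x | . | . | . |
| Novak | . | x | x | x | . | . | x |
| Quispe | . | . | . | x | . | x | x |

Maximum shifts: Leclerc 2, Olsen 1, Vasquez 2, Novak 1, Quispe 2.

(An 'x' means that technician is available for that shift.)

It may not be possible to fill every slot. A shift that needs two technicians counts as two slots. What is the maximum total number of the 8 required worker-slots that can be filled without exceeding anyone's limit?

Total capacity across all technicians is 2+1+2+1+2 = 8, and 8 slots are needed, so at most 8 can be filled.
Shifts {Slot 1, Slot 5} need 3 slots but only Leclerc and Olsen are available for them, supplying at most 2 — so at least 1 slot must go unfilled.
An assignment achieving 7: Slot 1→Olsen, Slot 2→Vasquez, Slot 3→Vasquez, Slot 4→Quispe, Slot 5→Leclerc, Slot 6→Leclerc, Slot 7→Novak.
Loads: Leclerc 2/2, Olsen 1/1, Vasquez 2/2, Novak 1/1, Quispe 1/2.

7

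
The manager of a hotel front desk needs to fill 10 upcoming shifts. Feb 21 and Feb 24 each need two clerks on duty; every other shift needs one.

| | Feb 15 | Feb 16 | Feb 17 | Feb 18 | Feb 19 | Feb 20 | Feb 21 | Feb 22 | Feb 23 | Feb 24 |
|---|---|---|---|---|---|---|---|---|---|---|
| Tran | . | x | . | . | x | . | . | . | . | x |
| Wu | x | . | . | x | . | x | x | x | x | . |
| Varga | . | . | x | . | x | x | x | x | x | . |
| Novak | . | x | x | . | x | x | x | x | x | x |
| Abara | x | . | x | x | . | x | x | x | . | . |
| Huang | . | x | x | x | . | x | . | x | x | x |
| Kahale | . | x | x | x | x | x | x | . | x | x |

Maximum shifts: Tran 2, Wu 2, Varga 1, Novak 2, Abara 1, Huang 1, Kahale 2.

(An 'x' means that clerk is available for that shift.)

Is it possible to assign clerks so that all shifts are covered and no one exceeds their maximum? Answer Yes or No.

Total capacity is 2+2+1+2+1+1+2 = 11 but 12 worker-slots are needed — infeasible.

No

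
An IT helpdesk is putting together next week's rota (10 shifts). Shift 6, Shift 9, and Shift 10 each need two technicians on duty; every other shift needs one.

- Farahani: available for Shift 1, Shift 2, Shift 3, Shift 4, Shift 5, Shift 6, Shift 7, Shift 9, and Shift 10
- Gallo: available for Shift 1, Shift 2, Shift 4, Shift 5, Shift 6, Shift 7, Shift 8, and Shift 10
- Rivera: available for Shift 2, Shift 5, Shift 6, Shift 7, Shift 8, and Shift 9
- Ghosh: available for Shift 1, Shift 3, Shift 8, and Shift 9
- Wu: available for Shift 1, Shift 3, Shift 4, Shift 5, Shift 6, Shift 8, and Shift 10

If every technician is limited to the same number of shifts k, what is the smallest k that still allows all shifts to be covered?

3

With 5 technicians and 13 worker-slots to fill, someone must work at least ⌈13/5⌉ = 3 shifts, so k ≥ 3.
k = 3 works: Shift 1→Gallo, Shift 2→Farahani, Shift 3→Farahani, Shift 4→Farahani, Shift 5→Rivera, Shift 6→Rivera+Wu, Shift 7→Gallo, Shift 8→Ghosh, Shift 9→Rivera+Ghosh, Shift 10→Gallo+Wu.
Loads: Farahani 3, Gallo 3, Rivera 3, Ghosh 2, Wu 2 — all ≤ 3.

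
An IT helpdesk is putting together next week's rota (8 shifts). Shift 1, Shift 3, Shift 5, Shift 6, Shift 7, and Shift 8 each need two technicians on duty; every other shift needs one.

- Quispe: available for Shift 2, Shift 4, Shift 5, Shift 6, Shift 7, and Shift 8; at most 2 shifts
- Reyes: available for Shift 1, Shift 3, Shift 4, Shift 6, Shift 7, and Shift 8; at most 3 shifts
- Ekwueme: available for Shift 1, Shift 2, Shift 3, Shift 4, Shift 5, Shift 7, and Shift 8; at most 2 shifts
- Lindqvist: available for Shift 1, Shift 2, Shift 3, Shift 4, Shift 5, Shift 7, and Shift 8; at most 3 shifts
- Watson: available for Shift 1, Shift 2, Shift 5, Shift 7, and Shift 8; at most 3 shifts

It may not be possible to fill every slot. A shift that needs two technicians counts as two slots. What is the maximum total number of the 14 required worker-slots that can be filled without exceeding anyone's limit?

13

Total capacity across all technicians is 2+3+2+3+3 = 13, and 14 slots are needed, so at most 13 can be filled.
An assignment achieving 13: Shift 1→Reyes+Ekwueme, Shift 2→Quispe, Shift 3→Reyes+Ekwueme, Shift 4→Lindqvist, Shift 5→Lindqvist+Watson, Shift 6→Quispe+Reyes, Shift 7→Lindqvist+Watson, Shift 8→Watson.
Loads: Quispe 2/2, Reyes 3/3, Ekwueme 2/2, Lindqvist 3/3, Watson 3/3.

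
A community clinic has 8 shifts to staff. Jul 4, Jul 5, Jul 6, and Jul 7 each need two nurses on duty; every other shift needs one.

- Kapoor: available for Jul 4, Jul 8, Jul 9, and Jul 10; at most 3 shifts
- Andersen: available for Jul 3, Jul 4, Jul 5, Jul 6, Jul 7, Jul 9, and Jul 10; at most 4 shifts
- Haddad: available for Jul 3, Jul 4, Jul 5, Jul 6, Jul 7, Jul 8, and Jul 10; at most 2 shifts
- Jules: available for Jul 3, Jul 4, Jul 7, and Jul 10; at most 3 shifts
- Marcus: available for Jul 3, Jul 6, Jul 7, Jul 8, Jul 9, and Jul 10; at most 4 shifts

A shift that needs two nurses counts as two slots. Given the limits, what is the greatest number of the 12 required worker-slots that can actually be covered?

Total capacity across all nurses is 3+4+2+3+4 = 16, and 12 slots are needed, so at most 12 can be filled.
An assignment achieving 12: Jul 3→Andersen, Jul 4→Kapoor+Andersen, Jul 5→Andersen+Haddad, Jul 6→Andersen+Haddad, Jul 7→Jules+Marcus, Jul 8→Kapoor, Jul 9→Kapoor, Jul 10→Jules.
Loads: Kapoor 3/3, Andersen 4/4, Haddad 2/2, Jules 2/3, Marcus 1/4.

12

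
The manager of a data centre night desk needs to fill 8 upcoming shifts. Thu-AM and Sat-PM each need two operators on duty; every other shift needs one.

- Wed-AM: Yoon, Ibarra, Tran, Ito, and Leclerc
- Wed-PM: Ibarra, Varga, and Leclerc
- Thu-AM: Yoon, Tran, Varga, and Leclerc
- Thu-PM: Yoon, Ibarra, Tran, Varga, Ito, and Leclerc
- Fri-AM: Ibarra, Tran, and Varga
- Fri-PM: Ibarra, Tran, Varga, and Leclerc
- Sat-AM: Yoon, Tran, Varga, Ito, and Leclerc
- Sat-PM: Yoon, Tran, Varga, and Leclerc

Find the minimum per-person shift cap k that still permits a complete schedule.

With 6 operators and 10 worker-slots to fill, someone must work at least ⌈10/6⌉ = 2 shifts, so k ≥ 2.
k = 2 works: Wed-AM→Yoon, Wed-PM→Ibarra, Thu-AM→Tran+Varga, Thu-PM→Ito, Fri-AM→Ibarra, Fri-PM→Tran, Sat-AM→Yoon, Sat-PM→Varga+Leclerc.
Loads: Yoon 2, Ibarra 2, Tran 2, Varga 2, Ito 1, Leclerc 1 — all ≤ 2.

2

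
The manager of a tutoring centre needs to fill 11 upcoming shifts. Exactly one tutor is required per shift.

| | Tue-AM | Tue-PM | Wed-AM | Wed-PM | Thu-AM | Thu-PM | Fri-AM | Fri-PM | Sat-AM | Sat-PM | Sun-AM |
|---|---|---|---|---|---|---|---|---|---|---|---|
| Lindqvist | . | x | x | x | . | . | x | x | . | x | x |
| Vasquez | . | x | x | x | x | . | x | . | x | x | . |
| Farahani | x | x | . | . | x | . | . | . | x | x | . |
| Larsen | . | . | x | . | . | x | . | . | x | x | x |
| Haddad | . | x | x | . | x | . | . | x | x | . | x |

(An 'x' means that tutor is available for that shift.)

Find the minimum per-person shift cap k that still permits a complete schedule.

With 5 tutors and 11 worker-slots to fill, someone must work at least ⌈11/5⌉ = 3 shifts, so k ≥ 3.
k = 3 works: Tue-AM→Farahani, Tue-PM→Vasquez, Wed-AM→Vasquez, Wed-PM→Lindqvist, Thu-AM→Vasquez, Thu-PM→Larsen, Fri-AM→Lindqvist, Fri-PM→Lindqvist, Sat-AM→Farahani, Sat-PM→Farahani, Sun-AM→Larsen.
Loads: Lindqvist 3, Vasquez 3, Farahani 3, Larsen 2, Haddad 0 — all ≤ 3.

3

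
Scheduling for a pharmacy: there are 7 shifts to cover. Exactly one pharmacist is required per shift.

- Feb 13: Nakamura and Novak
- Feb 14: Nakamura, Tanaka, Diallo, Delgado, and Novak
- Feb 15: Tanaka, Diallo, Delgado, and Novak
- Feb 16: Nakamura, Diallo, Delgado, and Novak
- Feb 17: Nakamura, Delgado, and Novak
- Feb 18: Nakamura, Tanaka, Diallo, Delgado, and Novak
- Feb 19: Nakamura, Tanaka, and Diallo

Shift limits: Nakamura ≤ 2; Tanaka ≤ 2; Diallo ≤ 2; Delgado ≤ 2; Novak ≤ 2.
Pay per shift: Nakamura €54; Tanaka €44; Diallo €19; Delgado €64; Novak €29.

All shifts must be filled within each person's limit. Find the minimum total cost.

Picking the cheapest available pharmacist for each shift independently would cost €153, but that ignores the shift limits.
An optimal schedule: Feb 13→Novak, Feb 14→Tanaka, Feb 15→Diallo, Feb 16→Nakamura, Feb 17→Novak, Feb 18→Tanaka, Feb 19→Diallo.
Total: 29 + 44 + 19 + 54 + 29 + 44 + 19 = €238.

€238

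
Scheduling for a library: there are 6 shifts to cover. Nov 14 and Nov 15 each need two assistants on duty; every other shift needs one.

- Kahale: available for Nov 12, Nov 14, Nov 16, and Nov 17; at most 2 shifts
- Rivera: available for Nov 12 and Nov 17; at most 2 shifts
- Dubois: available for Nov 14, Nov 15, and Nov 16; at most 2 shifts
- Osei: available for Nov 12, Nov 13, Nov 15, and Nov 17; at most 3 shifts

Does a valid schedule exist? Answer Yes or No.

Yes

Nov 13 can only be covered by Osei, so that assignment is forced.
Nov 14 can only be covered by Kahale and Dubois, so that assignment is forced.
Nov 15 can only be covered by Dubois and Osei, so that assignment is forced.
One valid schedule: Nov 12→Rivera, Nov 13→Osei, Nov 14→Kahale+Dubois, Nov 15→Dubois+Osei, Nov 16→Kahale, Nov 17→Rivera.
Loads: Kahale 2/2, Rivera 2/2, Dubois 2/2, Osei 2/3 — all within limits.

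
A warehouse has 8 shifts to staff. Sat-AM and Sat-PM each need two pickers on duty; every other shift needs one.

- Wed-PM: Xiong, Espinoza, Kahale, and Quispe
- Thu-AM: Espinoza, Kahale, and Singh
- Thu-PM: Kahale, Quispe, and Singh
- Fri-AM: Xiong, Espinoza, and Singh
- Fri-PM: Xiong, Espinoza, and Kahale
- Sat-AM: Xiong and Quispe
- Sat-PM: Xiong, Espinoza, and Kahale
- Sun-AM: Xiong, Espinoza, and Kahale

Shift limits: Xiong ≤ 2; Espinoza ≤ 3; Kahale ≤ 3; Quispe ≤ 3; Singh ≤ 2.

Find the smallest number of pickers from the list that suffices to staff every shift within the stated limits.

4

10 slots to fill and no one can take more than 3, so at least ⌈10/3⌉ = 4 pickers are needed.
Xiong, Espinoza, Kahale, and Quispe alone can cover everything: Wed-PM→Quispe, Thu-AM→Espinoza, Thu-PM→Kahale, Fri-AM→Xiong, Fri-PM→Espinoza, Sat-AM→Xiong+Quispe, Sat-PM→Espinoza+Kahale, Sun-AM→Kahale.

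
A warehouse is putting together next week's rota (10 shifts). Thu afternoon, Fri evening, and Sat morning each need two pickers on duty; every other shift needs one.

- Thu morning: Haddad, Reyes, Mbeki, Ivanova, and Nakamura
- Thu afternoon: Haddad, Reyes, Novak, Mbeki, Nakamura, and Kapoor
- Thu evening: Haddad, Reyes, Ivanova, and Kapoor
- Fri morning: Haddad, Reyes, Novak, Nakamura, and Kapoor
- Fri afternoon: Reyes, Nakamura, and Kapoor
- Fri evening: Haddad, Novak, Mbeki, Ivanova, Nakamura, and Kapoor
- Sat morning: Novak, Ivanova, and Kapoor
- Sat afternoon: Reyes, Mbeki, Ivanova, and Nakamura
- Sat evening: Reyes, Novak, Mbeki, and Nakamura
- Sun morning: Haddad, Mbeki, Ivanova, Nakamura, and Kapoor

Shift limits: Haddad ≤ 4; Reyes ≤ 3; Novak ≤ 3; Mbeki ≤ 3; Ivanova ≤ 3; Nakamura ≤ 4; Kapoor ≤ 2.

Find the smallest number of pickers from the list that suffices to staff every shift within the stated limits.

13 slots to fill and no one can take more than 4, so at least ⌈13/4⌉ = 4 pickers are needed.
Haddad, Reyes, Novak, and Ivanova alone can cover everything: Thu morning→Haddad, Thu afternoon→Haddad+Novak, Thu evening→Ivanova, Fri morning→Haddad, Fri afternoon→Reyes, Fri evening→Novak+Ivanova, Sat morning→Novak+Ivanova, Sat afternoon→Reyes, Sat evening→Reyes, Sun morning→Haddad.

4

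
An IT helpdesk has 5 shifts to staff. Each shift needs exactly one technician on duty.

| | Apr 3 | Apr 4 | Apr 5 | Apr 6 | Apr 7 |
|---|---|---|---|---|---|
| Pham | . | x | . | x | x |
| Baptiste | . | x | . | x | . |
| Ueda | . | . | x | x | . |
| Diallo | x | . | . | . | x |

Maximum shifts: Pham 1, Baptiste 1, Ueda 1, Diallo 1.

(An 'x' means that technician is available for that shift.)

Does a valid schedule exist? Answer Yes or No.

No

Shifts {Apr 3, Apr 4, Apr 5, Apr 6, Apr 7} need 5 worker-slots in total, but the technicians available for any of those shifts (Pham, Baptiste, Ueda, and Diallo) can supply at most 4 among them. So no valid schedule exists.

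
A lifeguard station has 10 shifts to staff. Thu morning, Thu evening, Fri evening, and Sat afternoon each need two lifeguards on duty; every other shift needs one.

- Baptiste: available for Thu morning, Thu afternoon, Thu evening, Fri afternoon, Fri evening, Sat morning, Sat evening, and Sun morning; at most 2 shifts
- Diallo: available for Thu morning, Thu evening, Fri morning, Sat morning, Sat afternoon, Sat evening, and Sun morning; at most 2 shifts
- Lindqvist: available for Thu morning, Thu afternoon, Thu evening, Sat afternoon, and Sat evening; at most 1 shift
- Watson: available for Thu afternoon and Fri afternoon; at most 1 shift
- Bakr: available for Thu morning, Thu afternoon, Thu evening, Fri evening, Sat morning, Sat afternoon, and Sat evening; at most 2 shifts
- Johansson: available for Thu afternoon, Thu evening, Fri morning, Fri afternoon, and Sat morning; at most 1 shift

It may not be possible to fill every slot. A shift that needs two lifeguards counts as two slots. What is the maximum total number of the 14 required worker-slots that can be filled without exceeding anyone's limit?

9

Total capacity across all lifeguards is 2+2+1+1+2+1 = 9, and 14 slots are needed, so at most 9 can be filled.
An assignment achieving 9: Thu morning→Bakr, Fri morning→Diallo, Fri afternoon→Watson, Fri evening→Baptiste+Bakr, Sat morning→Johansson, Sat afternoon→Diallo+Lindqvist, Sun morning→Baptiste.
Loads: Baptiste 2/2, Diallo 2/2, Lindqvist 1/1, Watson 1/1, Bakr 2/2, Johansson 1/1.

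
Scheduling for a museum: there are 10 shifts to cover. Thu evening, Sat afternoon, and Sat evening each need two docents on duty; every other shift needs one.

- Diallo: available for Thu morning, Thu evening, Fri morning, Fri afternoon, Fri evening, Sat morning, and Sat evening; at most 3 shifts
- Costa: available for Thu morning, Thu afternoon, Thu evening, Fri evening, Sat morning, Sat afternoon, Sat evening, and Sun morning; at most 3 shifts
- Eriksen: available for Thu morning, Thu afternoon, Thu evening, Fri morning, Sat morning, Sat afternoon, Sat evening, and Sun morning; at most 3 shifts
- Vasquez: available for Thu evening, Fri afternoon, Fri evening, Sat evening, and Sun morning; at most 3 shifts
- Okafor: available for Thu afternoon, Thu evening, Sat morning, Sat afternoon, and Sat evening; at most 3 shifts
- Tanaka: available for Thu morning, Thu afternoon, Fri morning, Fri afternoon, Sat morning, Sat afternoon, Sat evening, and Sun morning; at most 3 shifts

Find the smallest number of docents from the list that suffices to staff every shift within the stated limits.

13 slots to fill and no one can take more than 3, so at least ⌈13/3⌉ = 5 docents are needed.
Diallo, Costa, Eriksen, Vasquez, and Okafor alone can cover everything: Thu morning→Diallo, Thu afternoon→Costa, Thu evening→Vasquez+Okafor, Fri morning→Diallo, Fri afternoon→Diallo, Fri evening→Costa, Sat morning→Eriksen, Sat afternoon→Costa+Eriksen, Sat evening→Vasquez+Okafor, Sun morning→Eriksen.

5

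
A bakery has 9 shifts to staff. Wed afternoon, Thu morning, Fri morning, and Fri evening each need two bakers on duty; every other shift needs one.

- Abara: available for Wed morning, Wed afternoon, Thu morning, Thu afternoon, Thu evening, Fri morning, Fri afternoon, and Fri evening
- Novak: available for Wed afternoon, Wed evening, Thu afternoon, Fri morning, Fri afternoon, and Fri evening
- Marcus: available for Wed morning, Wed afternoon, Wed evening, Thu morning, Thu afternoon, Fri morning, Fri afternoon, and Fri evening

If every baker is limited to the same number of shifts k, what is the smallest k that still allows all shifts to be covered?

With 3 bakers and 13 worker-slots to fill, someone must work at least ⌈13/3⌉ = 5 shifts, so k ≥ 5.
k = 5 works: Wed morning→Abara, Wed afternoon→Abara+Novak, Wed evening→Novak, Thu morning→Abara+Marcus, Thu afternoon→Abara, Thu evening→Abara, Fri morning→Novak+Marcus, Fri afternoon→Novak, Fri evening→Novak+Marcus.
Loads: Abara 5, Novak 5, Marcus 3 — all ≤ 5.

5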